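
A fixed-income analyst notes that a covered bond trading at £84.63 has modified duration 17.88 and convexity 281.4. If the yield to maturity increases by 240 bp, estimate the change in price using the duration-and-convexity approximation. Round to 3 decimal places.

-£29.458

Duration effect: -D_mod·Δy = -17.88 × (+0.024) = -0.429120
Convexity effect: ½·C·(Δy)² = 0.5 × 281.4 × (0.024)² = +0.0810432
ΔP/P ≈ -0.429120 + 0.0810432 = -0.3480768
ΔP ≈ 84.63 × (-0.3480768) = -29.457739584.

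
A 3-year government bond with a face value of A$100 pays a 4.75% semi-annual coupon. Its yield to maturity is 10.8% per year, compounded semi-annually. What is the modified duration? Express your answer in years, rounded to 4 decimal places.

2.6697 years

Periodic yield y = 0.054. First find Macaulay duration:
  t   CF        PV=CF/(1+0.054)^t    t·PV
  1        2.375         2.2533         2.2533
  2        2.375         2.1379         4.2758
  3        2.375         2.0283         6.0850
  4        2.375         1.9244         7.6977
  5        2.375         1.8258         9.1292
  6      102.375        74.6707       448.0242
  Σ                     84.8405       477.4652
P = 84.8405; Macaulay duration = 477.4652 / 84.8405 = 5.62780 half-year periods = 2.81390 years.
Modified duration = D_Mac / (1 + y) = 2.81390 / 1.054 = 2.66973 years.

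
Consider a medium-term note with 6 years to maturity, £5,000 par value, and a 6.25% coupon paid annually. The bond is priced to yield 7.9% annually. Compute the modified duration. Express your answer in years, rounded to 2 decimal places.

4.77 years

Periodic yield y = 0.079. First find Macaulay duration:
  t   CF        PV=CF/(1+0.079)^t    t·PV
  1       312.50       289.6200       289.6200
  2       312.50       268.4152       536.8304
  3       312.50       248.7629       746.2888
  4       312.50       230.5495       922.1981
  5       312.50       213.6696     1,068.3482
  6     5,312.50     3,366.4353    20,198.6119
  Σ                  4,617.4527    23,761.8975
P = 4,617.4527; Macaulay duration = 23,761.8975 / 4,617.4527 = 5.14611 years.
Modified duration = D_Mac / (1 + y) = 5.14611 / 1.079 = 4.76933 years.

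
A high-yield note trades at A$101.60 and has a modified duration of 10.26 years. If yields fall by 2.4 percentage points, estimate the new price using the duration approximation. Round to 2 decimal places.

Duration approximation: ΔP/P ≈ -D_mod · Δy = -10.26 × (-0.024) = +0.246240.
New price ≈ 101.60 × (1 + 0.246240) = 126.617984.

A$126.62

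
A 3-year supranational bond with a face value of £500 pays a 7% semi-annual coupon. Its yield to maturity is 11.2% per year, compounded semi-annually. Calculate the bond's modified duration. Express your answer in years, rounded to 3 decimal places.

2.596 years

Periodic yield y = 0.056. First find Macaulay duration:
  t   CF        PV=CF/(1+0.056)^t    t·PV
  1        17.50        16.5720        16.5720
  2        17.50        15.6932        31.3863
  3        17.50        14.8609        44.5828
  4        17.50        14.0729        56.2914
  5        17.50        13.3266        66.6329
  6       517.50       373.1873     2,239.1237
  Σ                    447.7128     2,454.5891
P = 447.7128; Macaulay duration = 2,454.5891 / 447.7128 = 5.48251 half-year periods = 2.74125 years.
Modified duration = D_Mac / (1 + y) = 2.74125 / 1.056 = 2.59588 years.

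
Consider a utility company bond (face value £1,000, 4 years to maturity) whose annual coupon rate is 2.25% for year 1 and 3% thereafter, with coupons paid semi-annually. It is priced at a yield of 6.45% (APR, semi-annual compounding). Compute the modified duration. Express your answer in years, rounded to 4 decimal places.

Periodic yield y = 0.03225. First find Macaulay duration:
  t   CF        PV=CF/(1+0.03225)^t    t·PV
  1        11.25        10.8985        10.8985
  2        11.25        10.5580        21.1161
  3        15.00        13.6376        40.9127
  4        15.00        13.2115        52.8459
  5        15.00        12.7987        63.9936
  6        15.00        12.3989        74.3932
  7        15.00        12.0115        84.0805
  8     1,015.00       787.3846     6,299.0767
  Σ                    872.8993     6,647.3172
P = 872.8993; Macaulay duration = 6,647.3172 / 872.8993 = 7.61522 half-year periods = 3.80761 years.
Modified duration = D_Mac / (1 + y) = 3.80761 / 1.03225 = 3.68865 years.

3.6886 years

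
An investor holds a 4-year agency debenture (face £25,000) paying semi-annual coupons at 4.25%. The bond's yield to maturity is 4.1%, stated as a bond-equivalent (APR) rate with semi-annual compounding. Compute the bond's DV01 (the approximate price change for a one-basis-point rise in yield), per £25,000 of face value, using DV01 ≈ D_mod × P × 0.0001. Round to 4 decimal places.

Periodic yield y = 0.0205.
  t   CF        PV=CF/(1+0.0205)^t    t·PV
  1       531.25       520.5781       520.5781
  2       531.25       510.1207     1,020.2413
  3       531.25       499.8733     1,499.6198
  4       531.25       489.8317     1,959.3269
  5       531.25       479.9919     2,399.9594
  6       531.25       470.3497     2,822.0983
  7       531.25       460.9012     3,226.3087
  8    25,531.25    21,705.4106   173,643.2848
  Σ                 25,137.0573   187,091.4175
P = 25,137.0573; D_Mac = 7.44285 half-year periods = 3.72143 yrs; D_mod = 3.64667 yrs.
DV01 ≈ 3.64667 × 25,137.0573 × 0.0001 = 9.166654.

£9.1667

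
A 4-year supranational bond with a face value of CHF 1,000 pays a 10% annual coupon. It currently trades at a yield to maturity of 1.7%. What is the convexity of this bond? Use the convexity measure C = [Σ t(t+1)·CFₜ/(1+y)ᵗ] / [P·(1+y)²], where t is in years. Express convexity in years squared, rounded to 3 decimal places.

16.488

With y = 0.017:
  t   CF        PV=CF/(1+0.017)^t    t·PV        t(t+1)·PV
  1       100.00        98.3284        98.3284         196.6568
  2       100.00        96.6848       193.3696         580.1087
  3       100.00        95.0686       285.2058       1,140.8233
  4     1,100.00     1,028.2740     4,113.0962      20,565.4809
  Σ                  1,318.3558     4,690.0000      22,483.0697
P = 1,318.3558.
Convexity = Σ t(t+1)·PV / [P·(1+y)²] = 22,483.0697 / (1,318.3558 × 1.034289) = 16.48850.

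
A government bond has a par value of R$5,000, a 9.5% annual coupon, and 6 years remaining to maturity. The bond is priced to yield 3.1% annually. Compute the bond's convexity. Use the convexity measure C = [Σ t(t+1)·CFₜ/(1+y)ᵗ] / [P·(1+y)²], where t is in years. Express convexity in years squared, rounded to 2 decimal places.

With y = 0.031:
  t   CF        PV=CF/(1+0.031)^t    t·PV        t(t+1)·PV
  1       475.00       460.7177       460.7177         921.4355
  2       475.00       446.8649       893.7299       2,681.1896
  3       475.00       433.4286     1,300.2859       5,201.1438
  4       475.00       420.3964     1,681.5854       8,407.9272
  5       475.00       407.7559     2,038.7796      12,232.6778
  6     5,475.00     4,558.6068    27,351.6407     191,461.4846
  Σ                  6,727.7704    33,726.7393     220,905.8586
P = 6,727.7704.
Convexity = Σ t(t+1)·PV / [P·(1+y)²] = 220,905.8586 / (6,727.7704 × 1.062961) = 30.89006.

30.89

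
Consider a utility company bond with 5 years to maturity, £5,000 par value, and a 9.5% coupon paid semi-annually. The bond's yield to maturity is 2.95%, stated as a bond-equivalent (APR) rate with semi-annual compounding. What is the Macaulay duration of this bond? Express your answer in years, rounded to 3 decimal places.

Periodic yield y = 0.01475. Discount each cash flow and weight by its period:
  t   CF        PV=CF/(1+0.01475)^t    t·PV
  1       237.50       234.0478       234.0478
  2       237.50       230.6458       461.2915
  3       237.50       227.2932       681.8796
  4       237.50       223.9894       895.9574
  5       237.50       220.7335     1,103.6677
  6       237.50       217.5250     1,305.1502
  7       237.50       214.3632     1,500.5423
  8       237.50       211.2473     1,689.9783
  9       237.50       208.1767     1,873.5901
  10    5,237.50     4,524.1129    45,241.1292
  Σ                  6,512.1347    54,987.2341
Price P = Σ PV = 6,512.1347.
Macaulay duration = Σ(t·PV) / P = 54,987.2341 / 6,512.1347 = 8.44381 half-year periods.
In years: 8.44381 / 2 = 4.22191 years.

4.222 years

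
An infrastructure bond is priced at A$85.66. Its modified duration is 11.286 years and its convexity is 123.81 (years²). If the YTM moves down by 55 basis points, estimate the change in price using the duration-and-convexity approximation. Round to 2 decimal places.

Duration effect: -D_mod·Δy = -11.286 × (-0.0055) = +0.062073
Convexity effect: ½·C·(Δy)² = 0.5 × 123.81 × (-0.0055)² = +0.00187262625
ΔP/P ≈ +0.062073 + 0.00187262625 = +0.06394562625
ΔP ≈ 85.66 × (+0.06394562625) = +5.477582344575.

+A$5.48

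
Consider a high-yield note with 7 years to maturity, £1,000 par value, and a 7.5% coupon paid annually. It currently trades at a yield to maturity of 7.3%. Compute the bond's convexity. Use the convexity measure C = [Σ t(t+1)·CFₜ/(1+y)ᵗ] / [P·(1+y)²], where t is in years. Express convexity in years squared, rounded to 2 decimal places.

With y = 0.073:
  t   CF        PV=CF/(1+0.073)^t    t·PV        t(t+1)·PV
  1        75.00        69.8975        69.8975         139.7950
  2        75.00        65.1421       130.2842         390.8527
  3        75.00        60.7103       182.1308         728.5231
  4        75.00        56.5799       226.3197       1,131.5985
  5        75.00        52.7306       263.6530       1,581.9178
  6        75.00        49.1431       294.8589       2,064.0120
  7     1,075.00       656.4632     4,595.2427      36,761.9413
  Σ                  1,010.6668     5,762.3867      42,798.6404
P = 1,010.6668.
Convexity = Σ t(t+1)·PV / [P·(1+y)²] = 42,798.6404 / (1,010.6668 × 1.151329) = 36.78092.

36.78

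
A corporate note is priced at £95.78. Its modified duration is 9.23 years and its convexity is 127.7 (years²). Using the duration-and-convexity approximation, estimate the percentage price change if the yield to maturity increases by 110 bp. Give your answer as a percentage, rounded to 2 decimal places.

Duration effect: -D_mod·Δy = -9.23 × (+0.011) = -0.101530
Convexity effect: ½·C·(Δy)² = 0.5 × 127.7 × (0.011)² = +0.00772585
ΔP/P ≈ -0.101530 + 0.00772585 = -0.09380415
= -9.380415%.

-9.38%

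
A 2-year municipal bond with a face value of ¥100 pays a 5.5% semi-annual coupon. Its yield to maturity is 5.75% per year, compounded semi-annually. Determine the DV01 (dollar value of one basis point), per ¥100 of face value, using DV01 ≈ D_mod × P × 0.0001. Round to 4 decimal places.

¥0.0186

Periodic yield y = 0.02875.
  t   CF        PV=CF/(1+0.02875)^t    t·PV
  1         2.75         2.6731         2.6731
  2         2.75         2.5984         5.1969
  3         2.75         2.5258         7.5775
  4       102.75        91.7366       366.9462
  Σ                     99.5340       382.3937
P = 99.5340; D_Mac = 3.84184 half-year periods = 1.92092 yrs; D_mod = 1.86724 yrs.
DV01 ≈ 1.86724 × 99.5340 × 0.0001 = 0.018585.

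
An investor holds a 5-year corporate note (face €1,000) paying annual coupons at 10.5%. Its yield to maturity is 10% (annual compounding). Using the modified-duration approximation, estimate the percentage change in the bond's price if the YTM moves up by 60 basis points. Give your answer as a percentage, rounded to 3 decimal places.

-2.261%

Periodic yield y = 0.1. Modified duration first:
  t   CF        PV=CF/(1+0.1)^t    t·PV
  1       105.00        95.4545        95.4545
  2       105.00        86.7769       173.5537
  3       105.00        78.8881       236.6642
  4       105.00        71.7164       286.8657
  5     1,105.00       686.1181     3,430.5903
  Σ                  1,018.9539     4,223.1284
P = 1,018.9539; D_Mac = 4.14457 yrs; D_mod = 4.14457/(1+0.1) = 3.76779 yrs.
ΔP/P ≈ -D_mod · Δy = -3.76779 × (+0.006) = -0.022607 = -2.2607%.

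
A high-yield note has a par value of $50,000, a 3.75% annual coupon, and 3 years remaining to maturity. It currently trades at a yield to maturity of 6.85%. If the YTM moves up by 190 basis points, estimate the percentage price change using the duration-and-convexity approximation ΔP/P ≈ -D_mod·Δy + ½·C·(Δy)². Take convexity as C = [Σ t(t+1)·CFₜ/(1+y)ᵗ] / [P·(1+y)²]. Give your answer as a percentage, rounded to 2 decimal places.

With y = 0.0685:
  t   CF        PV=CF/(1+0.0685)^t    t·PV        t(t+1)·PV
  1     1,875.00     1,754.7964     1,754.7964       3,509.5929
  2     1,875.00     1,642.2990     3,284.5979       9,853.7938
  3    51,875.00    42,524.0412   127,572.1236     510,288.4944
  Σ                 45,921.1366   132,611.5180     523,651.8810
P = 45,921.1366; D_Mac = 2.88781 yrs; D_mod = 2.70268 yrs; C = 9.98806.
Duration effect: -2.70268 × (+0.019) = -0.051351
Convexity effect: 0.5 × 9.98806 × (0.019)² = +0.0018028
ΔP/P ≈ -0.051351 + 0.0018028 = -0.049548 = -4.9548%.

-4.95%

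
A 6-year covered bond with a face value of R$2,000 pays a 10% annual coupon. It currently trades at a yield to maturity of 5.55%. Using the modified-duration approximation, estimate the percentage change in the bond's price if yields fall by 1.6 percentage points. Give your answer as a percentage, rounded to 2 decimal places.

Periodic yield y = 0.0555. Modified duration first:
  t   CF        PV=CF/(1+0.0555)^t    t·PV
  1       200.00       189.4837       189.4837
  2       200.00       179.5203       359.0406
  3       200.00       170.0808       510.2424
  4       200.00       161.1377       644.5506
  5       200.00       152.6648       763.3238
  6     2,200.00     1,591.0113     9,546.0676
  Σ                  2,443.8984    12,012.7087
P = 2,443.8984; D_Mac = 4.91539 yrs; D_mod = 4.91539/(1+0.0555) = 4.65693 yrs.
ΔP/P ≈ -D_mod · Δy = -4.65693 × (-0.016) = +0.074511 = +7.4511%.

+7.45%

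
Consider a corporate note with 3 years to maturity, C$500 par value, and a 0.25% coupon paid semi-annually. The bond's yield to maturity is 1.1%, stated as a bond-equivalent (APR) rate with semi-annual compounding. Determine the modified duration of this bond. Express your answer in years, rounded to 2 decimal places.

Periodic yield y = 0.0055. First find Macaulay duration:
  t   CF        PV=CF/(1+0.0055)^t    t·PV
  1        0.625         0.6216         0.6216
  2        0.625         0.6182         1.2364
  3        0.625         0.6148         1.8444
  4        0.625         0.6114         2.4457
  5        0.625         0.6081         3.0405
  6      500.625       484.4178     2,906.5067
  Σ                    487.4919     2,915.6953
P = 487.4919; Macaulay duration = 2,915.6953 / 487.4919 = 5.98101 half-year periods = 2.99051 years.
Modified duration = D_Mac / (1 + y) = 2.99051 / 1.0055 = 2.97415 years.

2.97 years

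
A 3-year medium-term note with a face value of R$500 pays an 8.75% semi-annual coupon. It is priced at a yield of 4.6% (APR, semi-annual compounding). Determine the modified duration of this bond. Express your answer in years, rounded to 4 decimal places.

Periodic yield y = 0.023. First find Macaulay duration:
  t   CF        PV=CF/(1+0.023)^t    t·PV
  1       21.875        21.3832        21.3832
  2       21.875        20.9024        41.8049
  3       21.875        20.4325        61.2975
  4       21.875        19.9731        79.8924
  5       21.875        19.5240        97.6202
  6      521.875       455.3158     2,731.8946
  Σ                    557.5310     3,033.8928
P = 557.5310; Macaulay duration = 3,033.8928 / 557.5310 = 5.44166 half-year periods = 2.72083 years.
Modified duration = D_Mac / (1 + y) = 2.72083 / 1.023 = 2.65966 years.

2.6597 years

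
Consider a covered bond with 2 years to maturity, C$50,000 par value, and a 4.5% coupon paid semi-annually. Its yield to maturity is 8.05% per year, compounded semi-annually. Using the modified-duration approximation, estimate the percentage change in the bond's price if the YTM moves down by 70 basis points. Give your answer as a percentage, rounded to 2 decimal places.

Periodic yield y = 0.04025. Modified duration first:
  t   CF        PV=CF/(1+0.04025)^t    t·PV
  1     1,125.00     1,081.4708     1,081.4708
  2     1,125.00     1,039.6259     2,079.2517
  3     1,125.00       999.4000     2,998.2000
  4    51,125.00    43,659.8685   174,639.4739
  Σ                 46,780.3652   180,798.3965
P = 46,780.3652; D_Mac = 3.86484 half-year periods = 1.93242 yrs; D_mod = 1.93242/(1+0.04025) = 1.85765 yrs.
ΔP/P ≈ -D_mod · Δy = -1.85765 × (-0.007) = +0.013004 = +1.3004%.

+1.30%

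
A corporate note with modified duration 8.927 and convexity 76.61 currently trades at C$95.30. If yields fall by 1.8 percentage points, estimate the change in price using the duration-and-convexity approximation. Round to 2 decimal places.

+C$16.50

Duration effect: -D_mod·Δy = -8.927 × (-0.018) = +0.160686
Convexity effect: ½·C·(Δy)² = 0.5 × 76.61 × (-0.018)² = +0.01241082
ΔP/P ≈ +0.160686 + 0.01241082 = +0.17309682
ΔP ≈ 95.30 × (+0.17309682) = +16.496126946.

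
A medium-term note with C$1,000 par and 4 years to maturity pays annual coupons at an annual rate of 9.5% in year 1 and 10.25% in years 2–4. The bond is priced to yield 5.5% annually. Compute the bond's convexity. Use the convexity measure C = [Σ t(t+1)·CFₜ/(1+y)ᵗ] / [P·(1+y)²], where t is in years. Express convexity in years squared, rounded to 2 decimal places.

15.17

With y = 0.055:
  t   CF        PV=CF/(1+0.055)^t    t·PV        t(t+1)·PV
  1        95.00        90.0474        90.0474         180.0948
  2       102.50        92.0914       184.1827         552.5482
  3       102.50        87.2904       261.8712       1,047.4848
  4     1,102.50       889.9565     3,559.8258      17,799.1292
  Σ                  1,159.3856     4,095.9272      19,579.2570
P = 1,159.3856.
Convexity = Σ t(t+1)·PV / [P·(1+y)²] = 19,579.2570 / (1,159.3856 × 1.113025) = 15.17272.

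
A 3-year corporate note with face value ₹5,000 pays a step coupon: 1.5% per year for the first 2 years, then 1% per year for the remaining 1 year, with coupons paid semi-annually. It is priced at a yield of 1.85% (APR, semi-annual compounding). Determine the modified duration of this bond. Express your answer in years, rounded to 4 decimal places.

2.9183 years

Periodic yield y = 0.00925. First find Macaulay duration:
  t   CF        PV=CF/(1+0.00925)^t    t·PV
  1        37.50        37.1563        37.1563
  2        37.50        36.8158        73.6315
  3        37.50        36.4783       109.4350
  4        37.50        36.1440       144.5760
  5        25.00        23.8752       119.3758
  6     5,025.00     4,754.9233    28,529.5399
  Σ                  4,925.3929    29,013.7145
P = 4,925.3929; Macaulay duration = 29,013.7145 / 4,925.3929 = 5.89064 half-year periods = 2.94532 years.
Modified duration = D_Mac / (1 + y) = 2.94532 / 1.00925 = 2.91833 years.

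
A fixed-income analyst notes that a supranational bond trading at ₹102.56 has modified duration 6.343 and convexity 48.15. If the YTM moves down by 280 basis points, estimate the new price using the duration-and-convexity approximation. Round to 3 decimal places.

₹122.711

Duration effect: -D_mod·Δy = -6.343 × (-0.028) = +0.177604
Convexity effect: ½·C·(Δy)² = 0.5 × 48.15 × (-0.028)² = +0.0188748
ΔP/P ≈ +0.177604 + 0.0188748 = +0.1964788
New price ≈ 102.56 × (1 + 0.1964788) = 122.710865728.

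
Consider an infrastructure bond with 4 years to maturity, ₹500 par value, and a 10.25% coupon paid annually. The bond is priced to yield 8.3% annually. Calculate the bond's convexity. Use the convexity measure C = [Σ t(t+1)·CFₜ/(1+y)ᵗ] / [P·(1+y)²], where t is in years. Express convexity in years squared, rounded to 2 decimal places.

With y = 0.083:
  t   CF        PV=CF/(1+0.083)^t    t·PV        t(t+1)·PV
  1        51.25        47.3223        47.3223          94.6445
  2        51.25        43.6955        87.3910         262.1731
  3        51.25        40.3467       121.0402         484.1609
  4       551.25       400.7142     1,602.8570       8,014.2848
  Σ                    532.0788     1,858.6105       8,855.2634
P = 532.0788.
Convexity = Σ t(t+1)·PV / [P·(1+y)²] = 8,855.2634 / (532.0788 × 1.172889) = 14.18955.

14.19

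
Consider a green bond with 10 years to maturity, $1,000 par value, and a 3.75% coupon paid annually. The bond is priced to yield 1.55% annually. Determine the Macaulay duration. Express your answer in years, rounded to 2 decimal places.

Periodic yield y = 0.0155. Discount each cash flow and weight by its year:
  t   CF        PV=CF/(1+0.0155)^t    t·PV
  1        37.50        36.9276        36.9276
  2        37.50        36.3640        72.7280
  3        37.50        35.8089       107.4268
  4        37.50        35.2624       141.0495
  5        37.50        34.7242       173.6208
  6        37.50        34.1941       205.1648
  7        37.50        33.6722       235.7056
  8        37.50        33.1583       265.2661
  9        37.50        32.6522       293.8694
  10    1,037.50       889.5878     8,895.8782
  Σ                  1,202.3517    10,427.6368
Price P = Σ PV = 1,202.3517.
Macaulay duration = Σ(t·PV) / P = 10,427.6368 / 1,202.3517 = 8.67270 years.

8.67 years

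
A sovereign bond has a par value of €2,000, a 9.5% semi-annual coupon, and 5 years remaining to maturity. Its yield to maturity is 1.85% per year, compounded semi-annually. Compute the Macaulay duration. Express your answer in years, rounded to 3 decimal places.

4.242 years

Periodic yield y = 0.00925. Discount each cash flow and weight by its period:
  t   CF        PV=CF/(1+0.00925)^t    t·PV
  1        95.00        94.1293        94.1293
  2        95.00        93.2666       186.5332
  3        95.00        92.4118       277.2353
  4        95.00        91.5648       366.2592
  5        95.00        90.7256       453.6280
  6        95.00        89.8941       539.3644
  7        95.00        89.0702       623.4912
  8        95.00        88.2538       706.0306
  9        95.00        87.4450       787.0046
  10    2,095.00     1,910.7173    19,107.1735
  Σ                  2,727.4784    23,140.8494
Price P = Σ PV = 2,727.4784.
Macaulay duration = Σ(t·PV) / P = 23,140.8494 / 2,727.4784 = 8.48434 half-year periods.
In years: 8.48434 / 2 = 4.24217 years.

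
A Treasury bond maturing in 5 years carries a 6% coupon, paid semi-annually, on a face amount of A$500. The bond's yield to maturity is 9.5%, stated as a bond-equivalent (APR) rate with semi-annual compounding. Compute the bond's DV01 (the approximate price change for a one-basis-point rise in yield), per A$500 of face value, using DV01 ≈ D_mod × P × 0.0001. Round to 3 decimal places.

Periodic yield y = 0.0475.
  t   CF        PV=CF/(1+0.0475)^t    t·PV
  1        15.00        14.3198        14.3198
  2        15.00        13.6705        27.3409
  3        15.00        13.0506        39.1517
  4        15.00        12.4588        49.8351
  5        15.00        11.8938        59.4691
  6        15.00        11.3545        68.1269
  7        15.00        10.8396        75.8772
  8        15.00        10.3481        82.7845
  9        15.00         9.8788        88.9094
  10      515.00       323.7926     3,237.9260
  Σ                    431.6070     3,743.7404
P = 431.6070; D_Mac = 8.67396 half-year periods = 4.33698 yrs; D_mod = 4.14031 yrs.
DV01 ≈ 4.14031 × 431.6070 × 0.0001 = 0.178699.

A$0.179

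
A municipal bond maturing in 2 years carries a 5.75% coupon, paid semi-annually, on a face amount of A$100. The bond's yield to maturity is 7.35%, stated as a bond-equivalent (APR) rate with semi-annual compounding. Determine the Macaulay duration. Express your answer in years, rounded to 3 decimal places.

1.916 years

Periodic yield y = 0.03675. Discount each cash flow and weight by its period:
  t   CF        PV=CF/(1+0.03675)^t    t·PV
  1        2.875         2.7731         2.7731
  2        2.875         2.6748         5.3496
  3        2.875         2.5800         7.7399
  4      102.875        89.0458       356.1834
  Σ                     97.0737       372.0460
Price P = Σ PV = 97.0737.
Macaulay duration = Σ(t·PV) / P = 372.0460 / 97.0737 = 3.83261 half-year periods.
In years: 3.83261 / 2 = 1.91631 years.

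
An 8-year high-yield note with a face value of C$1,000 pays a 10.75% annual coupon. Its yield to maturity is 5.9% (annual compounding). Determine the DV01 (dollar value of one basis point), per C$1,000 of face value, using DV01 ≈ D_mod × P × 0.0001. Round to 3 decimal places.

Periodic yield y = 0.059.
  t   CF        PV=CF/(1+0.059)^t    t·PV
  1       107.50       101.5109       101.5109
  2       107.50        95.8554       191.7108
  3       107.50        90.5150       271.5450
  4       107.50        85.4721       341.8886
  5       107.50        80.7102       403.5512
  6       107.50        76.2136       457.2818
  7       107.50        71.9676       503.7729
  8     1,107.50       700.1258     5,601.0060
  Σ                  1,302.3706     7,872.2672
P = 1,302.3706; D_Mac = 6.04457 yrs; D_mod = 5.70781 yrs.
DV01 ≈ 5.70781 × 1,302.3706 × 0.0001 = 0.743368.

C$0.743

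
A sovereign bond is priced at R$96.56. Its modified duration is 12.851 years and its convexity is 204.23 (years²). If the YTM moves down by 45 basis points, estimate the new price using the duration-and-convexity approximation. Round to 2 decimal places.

R$102.34

Duration effect: -D_mod·Δy = -12.851 × (-0.0045) = +0.0578295
Convexity effect: ½·C·(Δy)² = 0.5 × 204.23 × (-0.0045)² = +0.00206782875
ΔP/P ≈ +0.0578295 + 0.00206782875 = +0.05989732875
New price ≈ 96.56 × (1 + 0.05989732875) = 102.3436860641.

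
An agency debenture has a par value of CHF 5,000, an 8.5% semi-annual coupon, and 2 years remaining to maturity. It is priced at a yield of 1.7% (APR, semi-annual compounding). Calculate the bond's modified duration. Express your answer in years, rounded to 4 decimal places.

Periodic yield y = 0.0085. First find Macaulay duration:
  t   CF        PV=CF/(1+0.0085)^t    t·PV
  1       212.50       210.7090       210.7090
  2       212.50       208.9330       417.8661
  3       212.50       207.1721       621.5162
  4     5,212.50     5,038.9779    20,155.9118
  Σ                  5,665.7920    21,406.0031
P = 5,665.7920; Macaulay duration = 21,406.0031 / 5,665.7920 = 3.77811 half-year periods = 1.88906 years.
Modified duration = D_Mac / (1 + y) = 1.88906 / 1.0085 = 1.87313 years.

1.8731 years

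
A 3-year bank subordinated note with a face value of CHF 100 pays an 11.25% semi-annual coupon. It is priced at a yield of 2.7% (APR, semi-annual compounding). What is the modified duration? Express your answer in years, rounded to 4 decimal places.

2.6359 years

Periodic yield y = 0.0135. First find Macaulay duration:
  t   CF        PV=CF/(1+0.0135)^t    t·PV
  1        5.625         5.5501         5.5501
  2        5.625         5.4761        10.9523
  3        5.625         5.4032        16.2096
  4        5.625         5.3312        21.3249
  5        5.625         5.2602        26.3011
  6      105.625        97.4595       584.7570
  Σ                    124.4804       665.0950
P = 124.4804; Macaulay duration = 665.0950 / 124.4804 = 5.34297 half-year periods = 2.67149 years.
Modified duration = D_Mac / (1 + y) = 2.67149 / 1.0135 = 2.63590 years.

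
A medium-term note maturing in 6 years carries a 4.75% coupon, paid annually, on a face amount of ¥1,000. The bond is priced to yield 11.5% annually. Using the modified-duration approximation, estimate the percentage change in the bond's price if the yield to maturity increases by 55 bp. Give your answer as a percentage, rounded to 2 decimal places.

-2.58%

Periodic yield y = 0.115. Modified duration first:
  t   CF        PV=CF/(1+0.115)^t    t·PV
  1        47.50        42.6009        42.6009
  2        47.50        38.2071        76.4142
  3        47.50        34.2664       102.7993
  4        47.50        30.7322       122.9289
  5        47.50        27.5625       137.8127
  6     1,047.50       545.1360     3,270.8157
  Σ                    718.5052     3,753.3718
P = 718.5052; D_Mac = 5.22386 yrs; D_mod = 5.22386/(1+0.115) = 4.68508 yrs.
ΔP/P ≈ -D_mod · Δy = -4.68508 × (+0.0055) = -0.025768 = -2.5768%.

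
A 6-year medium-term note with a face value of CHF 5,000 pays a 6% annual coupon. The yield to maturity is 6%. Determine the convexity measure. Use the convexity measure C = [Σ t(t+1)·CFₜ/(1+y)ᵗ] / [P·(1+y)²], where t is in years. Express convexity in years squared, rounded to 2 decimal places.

30.90

With y = 0.06:
  t   CF        PV=CF/(1+0.06)^t    t·PV        t(t+1)·PV
  1       300.00       283.0189       283.0189         566.0377
  2       300.00       266.9989       533.9979       1,601.9936
  3       300.00       251.8858       755.6574       3,022.6294
  4       300.00       237.6281       950.5124       4,752.5620
  5       300.00       224.1775     1,120.8873       6,725.3236
  6     5,300.00     3,736.2909    22,417.7452     156,924.2163
  Σ                  5,000.0000    26,061.8189     173,592.7626
P = 5,000.0000.
Convexity = Σ t(t+1)·PV / [P·(1+y)²] = 173,592.7626 / (5,000.0000 × 1.123600) = 30.89939.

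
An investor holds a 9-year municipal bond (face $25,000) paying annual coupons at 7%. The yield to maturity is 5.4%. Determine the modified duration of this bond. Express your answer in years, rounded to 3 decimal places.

Periodic yield y = 0.054. First find Macaulay duration:
  t   CF        PV=CF/(1+0.054)^t    t·PV
  1     1,750.00     1,660.3416     1,660.3416
  2     1,750.00     1,575.2766     3,150.5532
  3     1,750.00     1,494.5698     4,483.7095
  4     1,750.00     1,417.9980     5,671.9918
  5     1,750.00     1,345.3491     6,726.7455
  6     1,750.00     1,276.4223     7,658.5338
  7     1,750.00     1,211.0269     8,477.1880
  8     1,750.00     1,148.9818     9,191.8547
  9    26,750.00    16,663.1955   149,968.7591
  Σ                 27,793.1615   196,989.6772
P = 27,793.1615; Macaulay duration = 196,989.6772 / 27,793.1615 = 7.08770 years.
Modified duration = D_Mac / (1 + y) = 7.08770 / 1.054 = 6.72458 years.

6.725 years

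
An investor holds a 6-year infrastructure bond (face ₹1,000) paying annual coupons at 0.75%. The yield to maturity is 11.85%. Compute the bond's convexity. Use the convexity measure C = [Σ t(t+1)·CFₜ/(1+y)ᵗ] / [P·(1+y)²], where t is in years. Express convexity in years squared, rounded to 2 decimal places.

With y = 0.1185:
  t   CF        PV=CF/(1+0.1185)^t    t·PV        t(t+1)·PV
  1         7.50         6.7054         6.7054          13.4108
  2         7.50         5.9950        11.9900          35.9700
  3         7.50         5.3599        16.0796          64.3183
  4         7.50         4.7920        19.1680          95.8401
  5         7.50         4.2843        21.4216         128.5294
  6     1,007.50       514.5518     3,087.3110      21,611.1767
  Σ                    541.6884     3,162.6755      21,949.2454
P = 541.6884.
Convexity = Σ t(t+1)·PV / [P·(1+y)²] = 21,949.2454 / (541.6884 × 1.251042) = 32.38904.

32.39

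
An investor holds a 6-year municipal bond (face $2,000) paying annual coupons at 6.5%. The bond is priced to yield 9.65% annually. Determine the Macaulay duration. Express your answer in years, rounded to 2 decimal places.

Periodic yield y = 0.0965. Discount each cash flow and weight by its year:
  t   CF        PV=CF/(1+0.0965)^t    t·PV
  1       130.00       118.5591       118.5591
  2       130.00       108.1250       216.2500
  3       130.00        98.6092       295.8276
  4       130.00        89.9309       359.7235
  5       130.00        82.0163       410.0815
  6     2,130.00     1,225.5408     7,353.2450
  Σ                  1,722.7813     8,753.6867
Price P = Σ PV = 1,722.7813.
Macaulay duration = Σ(t·PV) / P = 8,753.6867 / 1,722.7813 = 5.08114 years.

5.08 years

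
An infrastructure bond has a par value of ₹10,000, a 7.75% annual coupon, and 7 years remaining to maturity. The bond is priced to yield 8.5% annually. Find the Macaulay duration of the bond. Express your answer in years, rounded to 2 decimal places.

5.63 years

Periodic yield y = 0.085. Discount each cash flow and weight by its year:
  t   CF        PV=CF/(1+0.085)^t    t·PV
  1       775.00       714.2857       714.2857
  2       775.00       658.3278     1,316.6557
  3       775.00       606.7538     1,820.2613
  4       775.00       559.2201     2,236.8803
  5       775.00       515.4102     2,577.0510
  6       775.00       475.0324     2,850.1947
  7    10,775.00     6,087.0814    42,609.5700
  Σ                  9,616.1115    54,124.8987
Price P = Σ PV = 9,616.1115.
Macaulay duration = Σ(t·PV) / P = 54,124.8987 / 9,616.1115 = 5.62856 years.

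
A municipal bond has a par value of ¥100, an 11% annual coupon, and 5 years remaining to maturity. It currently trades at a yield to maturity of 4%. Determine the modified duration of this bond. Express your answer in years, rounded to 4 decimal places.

Periodic yield y = 0.04. First find Macaulay duration:
  t   CF        PV=CF/(1+0.04)^t    t·PV
  1        11.00        10.5769        10.5769
  2        11.00        10.1701        20.3402
  3        11.00         9.7790        29.3369
  4        11.00         9.4028        37.6114
  5       111.00        91.2339       456.1695
  Σ                    131.1628       554.0350
P = 131.1628; Macaulay duration = 554.0350 / 131.1628 = 4.22403 years.
Modified duration = D_Mac / (1 + y) = 4.22403 / 1.04 = 4.06156 years.

4.0616 years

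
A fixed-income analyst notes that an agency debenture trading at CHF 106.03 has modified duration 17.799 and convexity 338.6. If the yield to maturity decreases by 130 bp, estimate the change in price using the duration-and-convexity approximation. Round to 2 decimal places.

Duration effect: -D_mod·Δy = -17.799 × (-0.013) = +0.231387
Convexity effect: ½·C·(Δy)² = 0.5 × 338.6 × (-0.013)² = +0.0286117
ΔP/P ≈ +0.231387 + 0.0286117 = +0.2599987
ΔP ≈ 106.03 × (+0.2599987) = +27.567662161.

+CHF 27.57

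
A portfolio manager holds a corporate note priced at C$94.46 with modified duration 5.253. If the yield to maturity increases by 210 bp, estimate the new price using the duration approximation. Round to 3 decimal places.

C$84.040

Duration approximation: ΔP/P ≈ -D_mod · Δy = -5.253 × (+0.021) = -0.110313.
New price ≈ 94.46 × (1 - 0.110313) = 84.03983402.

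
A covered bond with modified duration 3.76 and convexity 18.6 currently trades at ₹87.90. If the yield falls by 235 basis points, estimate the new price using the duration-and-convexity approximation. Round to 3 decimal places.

₹96.118

Duration effect: -D_mod·Δy = -3.76 × (-0.0235) = +0.088360
Convexity effect: ½·C·(Δy)² = 0.5 × 18.6 × (-0.0235)² = +0.005135925
ΔP/P ≈ +0.088360 + 0.005135925 = +0.093495925
New price ≈ 87.90 × (1 + 0.093495925) = 96.1182918075.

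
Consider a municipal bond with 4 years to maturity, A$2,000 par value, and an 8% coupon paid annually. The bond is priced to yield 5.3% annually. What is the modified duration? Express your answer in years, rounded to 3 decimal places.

3.416 years

Periodic yield y = 0.053. First find Macaulay duration:
  t   CF        PV=CF/(1+0.053)^t    t·PV
  1       160.00       151.9468       151.9468
  2       160.00       144.2990       288.5979
  3       160.00       137.0361       411.1082
  4     2,160.00     1,756.8726     7,027.4903
  Σ                  2,190.1544     7,879.1433
P = 2,190.1544; Macaulay duration = 7,879.1433 / 2,190.1544 = 3.59753 years.
Modified duration = D_Mac / (1 + y) = 3.59753 / 1.053 = 3.41646 years.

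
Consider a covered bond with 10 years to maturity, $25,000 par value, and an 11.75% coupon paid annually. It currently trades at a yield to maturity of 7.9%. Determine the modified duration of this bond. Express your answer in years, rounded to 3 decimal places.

Periodic yield y = 0.079. First find Macaulay duration:
  t   CF        PV=CF/(1+0.079)^t    t·PV
  1     2,937.50     2,722.4282     2,722.4282
  2     2,937.50     2,523.1030     5,046.2061
  3     2,937.50     2,338.3717     7,015.1150
  4     2,937.50     2,167.1656     8,668.6624
  5     2,937.50     2,008.4945    10,042.4726
  6     2,937.50     1,861.4407    11,168.6442
  7     2,937.50     1,725.1536    12,076.0750
  8     2,937.50     1,598.8448    12,790.7587
  9     2,937.50     1,481.7839    13,336.0551
  10   27,937.50    13,060.8997   130,608.9968
  Σ                 31,487.6857   213,475.4141
P = 31,487.6857; Macaulay duration = 213,475.4141 / 31,487.6857 = 6.77965 years.
Modified duration = D_Mac / (1 + y) = 6.77965 / 1.079 = 6.28327 years.

6.283 years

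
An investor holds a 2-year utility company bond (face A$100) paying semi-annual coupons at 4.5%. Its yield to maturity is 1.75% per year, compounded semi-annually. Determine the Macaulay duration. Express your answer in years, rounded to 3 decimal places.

1.937 years

Periodic yield y = 0.00875. Discount each cash flow and weight by its period:
  t   CF        PV=CF/(1+0.00875)^t    t·PV
  1         2.25         2.2305         2.2305
  2         2.25         2.2111         4.4223
  3         2.25         2.1920         6.5759
  4       102.25        98.7482       394.9927
  Σ                    105.3818       408.2214
Price P = Σ PV = 105.3818.
Macaulay duration = Σ(t·PV) / P = 408.2214 / 105.3818 = 3.87374 half-year periods.
In years: 3.87374 / 2 = 1.93687 years.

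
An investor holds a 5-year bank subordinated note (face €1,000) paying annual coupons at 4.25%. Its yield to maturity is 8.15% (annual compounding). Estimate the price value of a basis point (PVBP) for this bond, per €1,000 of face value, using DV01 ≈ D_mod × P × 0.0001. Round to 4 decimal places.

Periodic yield y = 0.0815.
  t   CF        PV=CF/(1+0.0815)^t    t·PV
  1        42.50        39.2973        39.2973
  2        42.50        36.3359        72.6718
  3        42.50        33.5977       100.7931
  4        42.50        31.0658       124.2633
  5     1,042.50       704.6013     3,523.0065
  Σ                    844.8980     3,860.0319
P = 844.8980; D_Mac = 4.56864 yrs; D_mod = 4.22435 yrs.
DV01 ≈ 4.22435 × 844.8980 × 0.0001 = 0.356915.

€0.3569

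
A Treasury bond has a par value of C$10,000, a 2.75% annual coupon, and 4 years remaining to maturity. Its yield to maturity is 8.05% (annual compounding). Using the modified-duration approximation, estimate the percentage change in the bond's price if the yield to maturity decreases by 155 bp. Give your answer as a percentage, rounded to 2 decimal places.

Periodic yield y = 0.0805. Modified duration first:
  t   CF        PV=CF/(1+0.0805)^t    t·PV
  1       275.00       254.5118       254.5118
  2       275.00       235.5500       471.1000
  3       275.00       218.0009       654.0028
  4    10,275.00     7,538.4619    30,153.8477
  Σ                  8,246.5247    31,533.4624
P = 8,246.5247; D_Mac = 3.82385 yrs; D_mod = 3.82385/(1+0.0805) = 3.53896 yrs.
ΔP/P ≈ -D_mod · Δy = -3.53896 × (-0.0155) = +0.054854 = +5.4854%.

+5.49%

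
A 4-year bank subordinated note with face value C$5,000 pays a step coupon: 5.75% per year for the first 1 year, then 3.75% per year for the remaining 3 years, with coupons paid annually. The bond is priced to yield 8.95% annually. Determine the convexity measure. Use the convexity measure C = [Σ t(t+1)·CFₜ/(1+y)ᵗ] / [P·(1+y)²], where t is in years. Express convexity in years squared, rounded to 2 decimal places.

15.24

With y = 0.0895:
  t   CF        PV=CF/(1+0.0895)^t    t·PV        t(t+1)·PV
  1       287.50       263.8825       263.8825         527.7650
  2       187.50       157.9599       315.9198         947.7593
  3       187.50       144.9838       434.9515       1,739.8060
  4     5,187.50     3,681.7066    14,726.8262      73,634.1312
  Σ                  4,248.5328    15,741.5800      76,849.4615
P = 4,248.5328.
Convexity = Σ t(t+1)·PV / [P·(1+y)²] = 76,849.4615 / (4,248.5328 × 1.187010) = 15.23868.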